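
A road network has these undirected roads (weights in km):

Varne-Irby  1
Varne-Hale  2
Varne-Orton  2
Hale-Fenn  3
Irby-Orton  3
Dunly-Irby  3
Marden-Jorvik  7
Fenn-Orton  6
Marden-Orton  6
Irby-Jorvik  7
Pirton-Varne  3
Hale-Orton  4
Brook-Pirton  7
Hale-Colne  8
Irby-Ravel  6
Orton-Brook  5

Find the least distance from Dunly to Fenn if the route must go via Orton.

Best Dunly to Orton: Dunly → Irby → Orton costing 6
Best Orton to Fenn: Orton → Fenn costing 6
Total via Orton: 6 + 6 = 12 km.

12 km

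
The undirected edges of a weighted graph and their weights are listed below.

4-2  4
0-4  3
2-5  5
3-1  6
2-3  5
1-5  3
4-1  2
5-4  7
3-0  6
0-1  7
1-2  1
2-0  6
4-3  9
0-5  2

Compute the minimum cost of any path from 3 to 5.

8

Candidate routes:
3 → 2 → 1 → 5: 5+1+3 = 9
3 → 1 → 5: 6+3 = 9
3 → 0 → 5: 6+2 = 8
Cheapest is 3 → 0 → 5 at 8.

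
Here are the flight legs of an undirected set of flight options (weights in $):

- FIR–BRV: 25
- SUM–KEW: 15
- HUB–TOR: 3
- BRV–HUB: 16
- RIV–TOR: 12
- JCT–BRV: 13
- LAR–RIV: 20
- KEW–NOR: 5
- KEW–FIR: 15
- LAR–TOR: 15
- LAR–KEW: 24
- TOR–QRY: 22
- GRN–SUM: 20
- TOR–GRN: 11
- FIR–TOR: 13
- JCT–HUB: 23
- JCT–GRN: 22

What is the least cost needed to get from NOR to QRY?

Compare a few routes:
NOR → KEW → LAR → RIV → TOR → QRY: 5+24+20+12+22 = 83
NOR → KEW → FIR → TOR → QRY: 5+15+13+22 = 55
NOR → KEW → LAR → TOR → QRY: 5+24+15+22 = 66
NOR → KEW → SUM → GRN → TOR → QRY: 5+15+20+11+22 = 73
Cheapest is NOR → KEW → FIR → TOR → QRY at $55.

$55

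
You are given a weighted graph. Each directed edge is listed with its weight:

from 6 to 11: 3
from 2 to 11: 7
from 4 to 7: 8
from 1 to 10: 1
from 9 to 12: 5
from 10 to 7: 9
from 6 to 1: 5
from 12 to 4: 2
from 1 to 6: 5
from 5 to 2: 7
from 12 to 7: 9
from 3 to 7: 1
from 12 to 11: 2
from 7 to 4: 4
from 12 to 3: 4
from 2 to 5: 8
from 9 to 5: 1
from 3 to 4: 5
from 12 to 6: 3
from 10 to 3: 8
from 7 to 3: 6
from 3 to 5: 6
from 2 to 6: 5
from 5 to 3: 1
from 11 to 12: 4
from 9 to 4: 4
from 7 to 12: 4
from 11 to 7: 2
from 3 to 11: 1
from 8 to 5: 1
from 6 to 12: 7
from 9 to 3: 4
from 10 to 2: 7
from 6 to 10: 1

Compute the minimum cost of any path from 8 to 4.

Shortest distances from 8:
8: 0
5: 1  (via 8)
3: 2  (via 5)
7: 3  (via 3)
11: 3  (via 3)
4: 7  (via 3)
Shortest route: 8–5–3–4 = 7.

7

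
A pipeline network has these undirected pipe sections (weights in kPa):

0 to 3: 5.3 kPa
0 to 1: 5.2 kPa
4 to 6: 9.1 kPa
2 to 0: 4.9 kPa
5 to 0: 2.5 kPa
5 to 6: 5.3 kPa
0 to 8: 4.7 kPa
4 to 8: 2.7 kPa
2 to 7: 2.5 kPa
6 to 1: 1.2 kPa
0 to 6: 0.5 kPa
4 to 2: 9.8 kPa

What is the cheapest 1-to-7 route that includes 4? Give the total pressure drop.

21.4 kPa

Best 1 to 4: 1 → 6 → 0 → 8 → 4 costing 9.1
Shortest 4→7: 4 → 2 → 7 = 12.3
Total via 4: 9.1 + 12.3 = 21.4 kPa.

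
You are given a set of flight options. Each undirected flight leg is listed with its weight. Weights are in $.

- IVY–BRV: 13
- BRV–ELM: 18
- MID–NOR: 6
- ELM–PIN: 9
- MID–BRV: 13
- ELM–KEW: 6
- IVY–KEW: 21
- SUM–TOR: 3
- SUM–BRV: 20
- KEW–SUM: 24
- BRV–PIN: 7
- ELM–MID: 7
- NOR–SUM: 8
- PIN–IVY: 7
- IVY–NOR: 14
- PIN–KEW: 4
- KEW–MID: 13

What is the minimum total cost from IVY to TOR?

Enumerating some paths:
IVY–NOR–SUM–TOR: 14+8+3 = 25
IVY–PIN–BRV–SUM–TOR: 7+7+20+3 = 37
IVY–BRV–SUM–TOR: 13+20+3 = 36
Cheapest is IVY–NOR–SUM–TOR at $25.

$25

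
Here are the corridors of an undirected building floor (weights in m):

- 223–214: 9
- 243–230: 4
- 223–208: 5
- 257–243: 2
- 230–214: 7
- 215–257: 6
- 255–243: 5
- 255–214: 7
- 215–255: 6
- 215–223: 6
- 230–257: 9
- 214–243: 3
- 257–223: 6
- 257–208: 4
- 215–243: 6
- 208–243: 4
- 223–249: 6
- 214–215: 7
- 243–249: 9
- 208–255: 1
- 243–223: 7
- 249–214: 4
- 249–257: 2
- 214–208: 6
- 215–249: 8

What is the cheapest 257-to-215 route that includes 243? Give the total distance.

8 m

Shortest 257→243: 257–243 = 2
Best 243 to 215: 243–215 costing 6
Total via 243: 2 + 6 = 8 m.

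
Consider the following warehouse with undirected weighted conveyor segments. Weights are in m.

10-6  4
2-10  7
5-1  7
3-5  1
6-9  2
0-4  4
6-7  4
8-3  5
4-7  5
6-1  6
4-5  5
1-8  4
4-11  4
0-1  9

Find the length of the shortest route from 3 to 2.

25 m

Candidate routes:
3–5–1–6–10–2: 1+7+6+4+7 = 25
3–5–4–7–6–10–2: 1+5+5+4+4+7 = 26
Cheapest is 3–5–1–6–10–2 at 25 m.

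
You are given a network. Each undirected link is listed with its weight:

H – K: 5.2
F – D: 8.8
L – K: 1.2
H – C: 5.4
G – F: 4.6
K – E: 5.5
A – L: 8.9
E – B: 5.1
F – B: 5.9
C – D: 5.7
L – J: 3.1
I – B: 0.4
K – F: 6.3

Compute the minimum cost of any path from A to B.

20.7

Shortest distances from A:
A: 0
L: 8.9  (via A)
K: 10.1  (via L)
J: 12  (via L)
H: 15.3  (via K)
E: 15.6  (via K)
F: 16.4  (via K)
B: 20.7  (via E)
Shortest route: A → L → K → E → B = 20.7.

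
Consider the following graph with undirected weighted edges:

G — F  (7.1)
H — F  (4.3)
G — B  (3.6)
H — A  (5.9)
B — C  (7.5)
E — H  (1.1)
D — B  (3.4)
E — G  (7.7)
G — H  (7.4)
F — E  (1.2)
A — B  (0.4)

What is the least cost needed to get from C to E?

Candidate routes:
C - B - G - E: 7.5+3.6+7.7 = 18.8
C - B - A - H - E: 7.5+0.4+5.9+1.1 = 14.9
Cheapest is C - B - A - H - E at 14.9.

14.9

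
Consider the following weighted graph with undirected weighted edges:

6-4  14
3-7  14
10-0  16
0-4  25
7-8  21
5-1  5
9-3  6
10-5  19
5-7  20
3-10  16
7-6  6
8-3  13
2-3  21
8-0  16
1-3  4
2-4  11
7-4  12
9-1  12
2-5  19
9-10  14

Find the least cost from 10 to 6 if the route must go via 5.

Shortest 10→5: 10–5 = 19
Best 5 to 6: 5–7–6 costing 26
Total via 5: 19 + 26 = 45.

45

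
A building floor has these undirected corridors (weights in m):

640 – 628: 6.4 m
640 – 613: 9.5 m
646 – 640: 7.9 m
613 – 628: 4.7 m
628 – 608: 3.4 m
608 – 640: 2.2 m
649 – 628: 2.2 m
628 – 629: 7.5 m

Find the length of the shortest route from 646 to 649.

Shortest distances from 646:
646: 0
640: 7.9  (via 646)
608: 10.1  (via 640)
628: 13.5  (via 608)
649: 15.7  (via 628)
Shortest route: 646–640–608–628–649 = 15.7 m.

15.7 m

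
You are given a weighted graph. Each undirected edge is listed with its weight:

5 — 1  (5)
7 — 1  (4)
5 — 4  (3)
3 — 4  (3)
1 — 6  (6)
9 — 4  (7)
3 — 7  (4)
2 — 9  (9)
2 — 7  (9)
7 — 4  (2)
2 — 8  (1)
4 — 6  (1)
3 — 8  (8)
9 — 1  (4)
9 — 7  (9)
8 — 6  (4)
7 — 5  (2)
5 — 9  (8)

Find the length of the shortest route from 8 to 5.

Enumerating some paths:
8 → 6 → 4 → 7 → 5: 4+1+2+2 = 9
8 → 6 → 4 → 5: 4+1+3 = 8
Cheapest is 8 → 6 → 4 → 5 at 8.

8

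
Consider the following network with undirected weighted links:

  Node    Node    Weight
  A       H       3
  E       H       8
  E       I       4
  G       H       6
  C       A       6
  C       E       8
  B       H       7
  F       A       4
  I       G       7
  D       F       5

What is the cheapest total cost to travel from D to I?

24

Candidate routes:
D–F–A–H–E–I: 5+4+3+8+4 = 24
D–F–A–H–G–I: 5+4+3+6+7 = 25
Cheapest is D–F–A–H–E–I at 24.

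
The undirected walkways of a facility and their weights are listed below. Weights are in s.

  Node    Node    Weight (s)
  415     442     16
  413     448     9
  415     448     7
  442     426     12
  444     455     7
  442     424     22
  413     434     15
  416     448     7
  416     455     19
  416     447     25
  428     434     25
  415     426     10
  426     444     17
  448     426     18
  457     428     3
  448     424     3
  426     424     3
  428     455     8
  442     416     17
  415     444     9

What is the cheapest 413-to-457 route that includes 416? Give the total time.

Best 413 to 416: 413 → 448 → 416 costing 16
Shortest 416→457: 416 → 455 → 428 → 457 = 30
Total via 416: 16 + 30 = 46 s.

46 s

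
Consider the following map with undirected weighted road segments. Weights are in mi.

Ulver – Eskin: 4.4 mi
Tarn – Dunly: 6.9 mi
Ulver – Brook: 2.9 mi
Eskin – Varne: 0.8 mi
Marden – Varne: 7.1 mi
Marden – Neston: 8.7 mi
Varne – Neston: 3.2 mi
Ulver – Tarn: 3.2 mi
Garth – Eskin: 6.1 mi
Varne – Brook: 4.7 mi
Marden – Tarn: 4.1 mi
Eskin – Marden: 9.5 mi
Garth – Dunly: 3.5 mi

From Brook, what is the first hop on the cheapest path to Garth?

Varne

Enumerating some paths:
Brook - Varne - Eskin - Garth: 4.7+0.8+6.1 = 11.6
Brook - Ulver - Eskin - Garth: 2.9+4.4+6.1 = 13.4
Cheapest is Brook - Varne - Eskin - Garth at 11.6 mi.
So from Brook the first move is to Varne.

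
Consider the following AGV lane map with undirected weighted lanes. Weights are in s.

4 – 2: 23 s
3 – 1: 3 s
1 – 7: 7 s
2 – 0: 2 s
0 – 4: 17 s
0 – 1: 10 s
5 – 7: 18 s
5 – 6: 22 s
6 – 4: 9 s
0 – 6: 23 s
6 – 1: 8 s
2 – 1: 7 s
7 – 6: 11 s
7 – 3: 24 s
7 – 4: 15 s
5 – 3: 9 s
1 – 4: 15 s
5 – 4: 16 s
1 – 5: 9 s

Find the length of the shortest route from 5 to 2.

Settle nodes by increasing distance from 5:
5: 0
1: 9  (via 5)
3: 9  (via 5)
2: 16  (via 1)
Shortest route: 5–1–2 = 16 s.

16 s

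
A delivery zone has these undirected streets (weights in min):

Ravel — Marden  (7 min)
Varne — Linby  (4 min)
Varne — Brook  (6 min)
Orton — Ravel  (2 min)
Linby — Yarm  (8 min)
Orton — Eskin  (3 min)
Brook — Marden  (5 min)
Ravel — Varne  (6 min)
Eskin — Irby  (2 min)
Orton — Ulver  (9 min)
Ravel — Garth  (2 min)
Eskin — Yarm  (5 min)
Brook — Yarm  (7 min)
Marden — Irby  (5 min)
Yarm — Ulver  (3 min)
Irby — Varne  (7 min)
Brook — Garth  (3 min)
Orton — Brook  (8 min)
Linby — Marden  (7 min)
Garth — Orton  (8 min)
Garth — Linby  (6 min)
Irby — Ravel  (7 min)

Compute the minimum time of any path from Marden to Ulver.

Running Dijkstra from Marden:
Marden: 0
Brook: 5  (via Marden)
Irby: 5  (via Marden)
Eskin: 7  (via Irby)
Linby: 7  (via Marden)
Ravel: 7  (via Marden)
Garth: 8  (via Brook)
Orton: 9  (via Ravel)
Varne: 11  (via Brook)
Yarm: 12  (via Brook)
Ulver: 15  (via Yarm)
Shortest route: Marden–Brook–Yarm–Ulver = 15 min.

15 min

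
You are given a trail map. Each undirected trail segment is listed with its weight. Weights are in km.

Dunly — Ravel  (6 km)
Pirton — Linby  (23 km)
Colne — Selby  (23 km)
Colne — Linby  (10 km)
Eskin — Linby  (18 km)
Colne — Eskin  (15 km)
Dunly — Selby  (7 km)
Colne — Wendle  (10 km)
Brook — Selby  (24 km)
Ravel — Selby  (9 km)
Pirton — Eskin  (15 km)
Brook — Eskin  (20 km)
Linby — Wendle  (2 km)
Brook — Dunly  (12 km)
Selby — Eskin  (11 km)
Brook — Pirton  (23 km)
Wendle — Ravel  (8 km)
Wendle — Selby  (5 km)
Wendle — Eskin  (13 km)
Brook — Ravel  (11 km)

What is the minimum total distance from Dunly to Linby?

Candidate routes:
Dunly–Ravel–Wendle–Linby: 6+8+2 = 16
Dunly–Selby–Wendle–Linby: 7+5+2 = 14
Dunly–Ravel–Selby–Wendle–Linby: 6+9+5+2 = 22
Cheapest is Dunly–Selby–Wendle–Linby at 14 km.

14 km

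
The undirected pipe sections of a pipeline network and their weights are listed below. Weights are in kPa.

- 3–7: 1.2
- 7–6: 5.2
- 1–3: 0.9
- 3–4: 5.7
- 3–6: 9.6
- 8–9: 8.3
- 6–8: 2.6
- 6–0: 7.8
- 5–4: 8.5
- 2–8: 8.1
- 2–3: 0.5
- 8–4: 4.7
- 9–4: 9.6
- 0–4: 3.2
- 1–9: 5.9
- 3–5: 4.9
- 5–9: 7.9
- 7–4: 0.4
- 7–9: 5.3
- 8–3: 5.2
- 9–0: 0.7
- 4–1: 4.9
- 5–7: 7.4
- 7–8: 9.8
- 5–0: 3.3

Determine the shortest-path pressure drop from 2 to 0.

5.3 kPa

Compare a few routes:
2 - 3 - 7 - 4 - 0: 0.5+1.2+0.4+3.2 = 5.3
2 - 3 - 7 - 9 - 0: 0.5+1.2+5.3+0.7 = 7.7
The minimum is 5.3 kPa via 2 - 3 - 7 - 4 - 0.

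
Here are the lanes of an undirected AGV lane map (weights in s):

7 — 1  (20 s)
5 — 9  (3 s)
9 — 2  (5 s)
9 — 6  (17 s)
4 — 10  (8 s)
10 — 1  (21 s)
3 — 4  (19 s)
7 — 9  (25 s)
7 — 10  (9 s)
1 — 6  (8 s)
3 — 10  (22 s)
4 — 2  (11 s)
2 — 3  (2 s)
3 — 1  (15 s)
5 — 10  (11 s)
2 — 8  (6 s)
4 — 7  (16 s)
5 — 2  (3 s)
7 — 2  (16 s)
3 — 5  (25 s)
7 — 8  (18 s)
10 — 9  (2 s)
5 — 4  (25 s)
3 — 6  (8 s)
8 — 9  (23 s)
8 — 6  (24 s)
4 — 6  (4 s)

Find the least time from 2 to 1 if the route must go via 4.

23 s

Best 2 to 4: 2–4 costing 11
Shortest 4→1: 4–6–1 = 12
Total via 4: 11 + 12 = 23 s.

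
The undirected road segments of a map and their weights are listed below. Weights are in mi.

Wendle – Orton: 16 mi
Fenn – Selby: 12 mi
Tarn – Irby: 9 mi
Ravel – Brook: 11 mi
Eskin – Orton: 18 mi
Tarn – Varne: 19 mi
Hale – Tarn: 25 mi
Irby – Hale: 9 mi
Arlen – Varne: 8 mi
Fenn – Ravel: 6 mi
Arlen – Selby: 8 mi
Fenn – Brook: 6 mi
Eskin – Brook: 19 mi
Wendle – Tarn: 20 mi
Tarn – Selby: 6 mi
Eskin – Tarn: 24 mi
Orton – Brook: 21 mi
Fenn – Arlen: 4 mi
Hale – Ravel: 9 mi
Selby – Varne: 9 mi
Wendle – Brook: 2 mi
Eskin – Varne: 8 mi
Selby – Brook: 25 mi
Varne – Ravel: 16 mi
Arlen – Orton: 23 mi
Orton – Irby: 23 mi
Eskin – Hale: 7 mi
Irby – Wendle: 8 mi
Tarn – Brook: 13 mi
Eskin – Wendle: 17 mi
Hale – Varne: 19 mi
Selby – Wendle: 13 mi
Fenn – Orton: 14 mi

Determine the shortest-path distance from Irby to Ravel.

Settle nodes by increasing distance from Irby:
Irby: 0
Wendle: 8  (via Irby)
Hale: 9  (via Irby)
Tarn: 9  (via Irby)
Brook: 10  (via Wendle)
Selby: 15  (via Tarn)
Eskin: 16  (via Hale)
Fenn: 16  (via Brook)
Ravel: 18  (via Hale)
Shortest route: Irby–Hale–Ravel = 18 mi.

18 mi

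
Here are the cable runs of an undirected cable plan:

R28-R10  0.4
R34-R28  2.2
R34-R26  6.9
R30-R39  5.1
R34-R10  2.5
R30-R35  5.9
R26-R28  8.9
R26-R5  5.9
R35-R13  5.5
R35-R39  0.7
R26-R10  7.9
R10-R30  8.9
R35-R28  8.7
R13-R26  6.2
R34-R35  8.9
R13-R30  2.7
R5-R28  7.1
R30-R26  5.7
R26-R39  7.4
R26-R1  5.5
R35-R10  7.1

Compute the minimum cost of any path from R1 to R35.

13.6

Compare a few routes:
R1–R26–R30–R35: 5.5+5.7+5.9 = 17.1
R1–R26–R30–R39–R35: 5.5+5.7+5.1+0.7 = 17
R1–R26–R39–R35: 5.5+7.4+0.7 = 13.6
The minimum is 13.6 via R1–R26–R39–R35.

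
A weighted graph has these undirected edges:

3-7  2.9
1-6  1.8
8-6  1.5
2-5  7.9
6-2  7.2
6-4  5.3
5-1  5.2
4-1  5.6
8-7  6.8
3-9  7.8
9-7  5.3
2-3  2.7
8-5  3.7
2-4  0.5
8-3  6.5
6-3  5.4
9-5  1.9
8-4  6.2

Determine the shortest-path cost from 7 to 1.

Shortest distances from 7:
7: 0
3: 2.9  (via 7)
9: 5.3  (via 7)
2: 5.6  (via 3)
4: 6.1  (via 2)
8: 6.8  (via 7)
5: 7.2  (via 9)
6: 8.3  (via 3)
1: 10.1  (via 6)
Shortest route: 7 → 3 → 6 → 1 = 10.1.

10.1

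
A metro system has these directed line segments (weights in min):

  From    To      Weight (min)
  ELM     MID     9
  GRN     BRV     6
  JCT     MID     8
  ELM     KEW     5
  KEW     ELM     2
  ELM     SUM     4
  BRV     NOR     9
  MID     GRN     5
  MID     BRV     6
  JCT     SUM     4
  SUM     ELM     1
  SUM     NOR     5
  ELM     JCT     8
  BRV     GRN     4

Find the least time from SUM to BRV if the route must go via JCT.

23 min

Shortest SUM→JCT: SUM–ELM–JCT = 9
Best JCT to BRV: JCT–MID–BRV costing 14
Total via JCT: 9 + 14 = 23 min.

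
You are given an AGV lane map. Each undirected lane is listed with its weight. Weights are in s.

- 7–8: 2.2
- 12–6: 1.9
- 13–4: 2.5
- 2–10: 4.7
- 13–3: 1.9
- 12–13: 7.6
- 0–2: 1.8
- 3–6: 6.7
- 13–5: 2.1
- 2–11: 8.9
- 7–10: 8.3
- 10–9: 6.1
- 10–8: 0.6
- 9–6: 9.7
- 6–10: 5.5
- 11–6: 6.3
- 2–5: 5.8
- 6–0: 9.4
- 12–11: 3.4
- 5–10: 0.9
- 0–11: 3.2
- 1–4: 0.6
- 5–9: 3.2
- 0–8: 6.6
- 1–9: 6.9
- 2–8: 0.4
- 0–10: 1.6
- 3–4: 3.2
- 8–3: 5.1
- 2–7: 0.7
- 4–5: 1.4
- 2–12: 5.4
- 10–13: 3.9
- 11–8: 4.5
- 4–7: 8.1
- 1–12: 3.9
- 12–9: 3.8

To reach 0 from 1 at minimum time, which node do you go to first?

4

Candidate routes:
1–4–13–5–10–0: 0.6+2.5+2.1+0.9+1.6 = 7.7
1–4–5–10–0: 0.6+1.4+0.9+1.6 = 4.5
1–4–5–10–8–2–0: 0.6+1.4+0.9+0.6+0.4+1.8 = 5.7
The minimum is 4.5 s via 1–4–5–10–0.
So from 1 the first move is to 4.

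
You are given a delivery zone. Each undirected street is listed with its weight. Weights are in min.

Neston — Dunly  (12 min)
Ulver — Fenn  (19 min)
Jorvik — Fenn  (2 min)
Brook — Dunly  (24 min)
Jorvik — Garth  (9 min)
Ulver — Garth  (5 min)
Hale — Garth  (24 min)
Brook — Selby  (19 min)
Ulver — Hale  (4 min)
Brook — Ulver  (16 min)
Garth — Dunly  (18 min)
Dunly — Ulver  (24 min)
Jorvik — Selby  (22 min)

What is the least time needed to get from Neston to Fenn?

Candidate routes:
Neston → Dunly → Ulver → Garth → Jorvik → Fenn: 12+24+5+9+2 = 52
Neston → Dunly → Garth → Jorvik → Fenn: 12+18+9+2 = 41
Neston → Dunly → Garth → Ulver → Fenn: 12+18+5+19 = 54
The minimum is 41 min via Neston → Dunly → Garth → Jorvik → Fenn.

41 min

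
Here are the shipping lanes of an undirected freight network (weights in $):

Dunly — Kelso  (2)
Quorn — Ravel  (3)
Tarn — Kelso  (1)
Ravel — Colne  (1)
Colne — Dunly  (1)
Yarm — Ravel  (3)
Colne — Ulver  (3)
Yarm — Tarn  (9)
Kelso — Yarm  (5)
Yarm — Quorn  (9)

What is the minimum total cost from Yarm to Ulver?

$7

Settle nodes by increasing distance from Yarm:
Yarm: 0
Ravel: 3  (via Yarm)
Colne: 4  (via Ravel)
Dunly: 5  (via Colne)
Kelso: 5  (via Yarm)
Quorn: 6  (via Ravel)
Tarn: 6  (via Kelso)
Ulver: 7  (via Colne)
Shortest route: Yarm → Ravel → Colne → Ulver = $7.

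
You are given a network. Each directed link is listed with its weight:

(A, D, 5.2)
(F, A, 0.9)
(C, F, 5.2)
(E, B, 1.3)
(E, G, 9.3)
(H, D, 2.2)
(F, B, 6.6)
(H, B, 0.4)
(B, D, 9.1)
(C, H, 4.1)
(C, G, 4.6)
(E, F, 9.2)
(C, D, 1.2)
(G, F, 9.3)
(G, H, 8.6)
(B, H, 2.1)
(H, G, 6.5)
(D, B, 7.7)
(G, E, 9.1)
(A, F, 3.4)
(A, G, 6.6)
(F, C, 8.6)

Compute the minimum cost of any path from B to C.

26.5

Candidate routes:
B - H - G - F - C: 2.1+6.5+9.3+8.6 = 26.5
B - H - G - E - F - C: 2.1+6.5+9.1+9.2+8.6 = 35.5
Cheapest is B - H - G - F - C at 26.5.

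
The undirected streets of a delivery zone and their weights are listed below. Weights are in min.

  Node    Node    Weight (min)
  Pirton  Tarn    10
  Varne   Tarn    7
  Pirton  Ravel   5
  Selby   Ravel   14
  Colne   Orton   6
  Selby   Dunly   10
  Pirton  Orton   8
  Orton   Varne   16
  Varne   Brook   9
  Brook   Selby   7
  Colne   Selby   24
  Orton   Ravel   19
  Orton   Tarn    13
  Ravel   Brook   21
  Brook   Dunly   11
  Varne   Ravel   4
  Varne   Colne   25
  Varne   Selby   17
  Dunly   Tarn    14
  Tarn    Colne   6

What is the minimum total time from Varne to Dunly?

20 min

Enumerating some paths:
Varne → Brook → Dunly: 9+11 = 20
Varne → Tarn → Dunly: 7+14 = 21
The minimum is 20 min via Varne → Brook → Dunly.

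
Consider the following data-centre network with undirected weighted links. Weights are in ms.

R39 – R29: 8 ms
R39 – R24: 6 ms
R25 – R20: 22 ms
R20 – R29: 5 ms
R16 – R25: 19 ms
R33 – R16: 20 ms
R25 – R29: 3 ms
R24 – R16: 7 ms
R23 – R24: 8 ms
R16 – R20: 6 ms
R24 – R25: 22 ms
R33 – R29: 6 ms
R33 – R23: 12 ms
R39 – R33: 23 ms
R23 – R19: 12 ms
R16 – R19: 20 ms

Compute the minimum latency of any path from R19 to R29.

30 ms

Compare a few routes:
R19–R23–R33–R29: 12+12+6 = 30
R19–R23–R24–R39–R29: 12+8+6+8 = 34
R19–R16–R20–R29: 20+6+5 = 31
Cheapest is R19–R23–R33–R29 at 30 ms.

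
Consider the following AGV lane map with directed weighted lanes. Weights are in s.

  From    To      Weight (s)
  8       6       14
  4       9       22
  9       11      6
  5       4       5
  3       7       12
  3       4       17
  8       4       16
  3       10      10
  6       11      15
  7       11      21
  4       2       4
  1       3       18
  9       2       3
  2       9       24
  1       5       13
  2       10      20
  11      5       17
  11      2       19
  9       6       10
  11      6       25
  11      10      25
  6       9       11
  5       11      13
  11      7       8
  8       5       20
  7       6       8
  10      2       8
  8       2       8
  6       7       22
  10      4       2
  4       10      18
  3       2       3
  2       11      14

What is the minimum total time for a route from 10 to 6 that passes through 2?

36 s

Best 10 to 2: 10 → 4 → 2 costing 6
Best 2 to 6: 2 → 11 → 7 → 6 costing 30
Total via 2: 6 + 30 = 36 s.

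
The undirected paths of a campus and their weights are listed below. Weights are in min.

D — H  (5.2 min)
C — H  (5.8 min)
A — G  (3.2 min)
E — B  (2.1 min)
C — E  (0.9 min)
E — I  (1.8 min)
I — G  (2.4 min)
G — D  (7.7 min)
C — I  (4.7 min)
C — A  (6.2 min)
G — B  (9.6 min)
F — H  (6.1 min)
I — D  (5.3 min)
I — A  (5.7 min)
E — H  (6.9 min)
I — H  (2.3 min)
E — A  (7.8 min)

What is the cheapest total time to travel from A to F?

14 min

Compare a few routes:
A–C–E–I–H–F: 6.2+0.9+1.8+2.3+6.1 = 17.3
A–E–I–H–F: 7.8+1.8+2.3+6.1 = 18
A–G–I–H–F: 3.2+2.4+2.3+6.1 = 14
A–I–H–F: 5.7+2.3+6.1 = 14.1
The minimum is 14 min via A–G–I–H–F.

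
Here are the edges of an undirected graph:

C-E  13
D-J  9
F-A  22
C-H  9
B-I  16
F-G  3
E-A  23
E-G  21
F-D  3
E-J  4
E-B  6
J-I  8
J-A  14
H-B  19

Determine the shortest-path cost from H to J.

Enumerating some paths:
H–B–E–J: 19+6+4 = 29
H–B–I–J: 19+16+8 = 43
H–C–E–J: 9+13+4 = 26
H–C–E–B–I–J: 9+13+6+16+8 = 52
Cheapest is H–C–E–J at 26.

26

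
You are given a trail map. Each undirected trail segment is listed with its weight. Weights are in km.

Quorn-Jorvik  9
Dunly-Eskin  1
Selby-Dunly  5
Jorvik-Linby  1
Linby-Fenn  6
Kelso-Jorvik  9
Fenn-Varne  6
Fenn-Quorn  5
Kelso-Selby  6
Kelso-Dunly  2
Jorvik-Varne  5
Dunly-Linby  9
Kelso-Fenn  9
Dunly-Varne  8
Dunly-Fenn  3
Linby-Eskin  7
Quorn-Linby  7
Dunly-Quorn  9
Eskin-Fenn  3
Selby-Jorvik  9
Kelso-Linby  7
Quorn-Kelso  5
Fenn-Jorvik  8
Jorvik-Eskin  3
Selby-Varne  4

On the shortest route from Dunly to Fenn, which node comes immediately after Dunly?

Enumerating some paths:
Dunly–Fenn: 3 = 3
Dunly–Eskin–Fenn: 1+3 = 4
Cheapest is Dunly–Fenn at 3 km.
So from Dunly the first move is to Fenn.

Fenn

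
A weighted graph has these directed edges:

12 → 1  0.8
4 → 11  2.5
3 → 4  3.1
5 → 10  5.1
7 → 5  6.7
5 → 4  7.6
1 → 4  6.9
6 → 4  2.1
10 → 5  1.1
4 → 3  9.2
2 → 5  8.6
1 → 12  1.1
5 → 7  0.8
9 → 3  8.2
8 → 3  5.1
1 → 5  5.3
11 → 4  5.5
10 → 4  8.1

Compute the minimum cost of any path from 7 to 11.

16.8

Shortest distances from 7:
7: 0
5: 6.7  (via 7)
10: 11.8  (via 5)
4: 14.3  (via 5)
11: 16.8  (via 4)
Shortest route: 7–5–4–11 = 16.8.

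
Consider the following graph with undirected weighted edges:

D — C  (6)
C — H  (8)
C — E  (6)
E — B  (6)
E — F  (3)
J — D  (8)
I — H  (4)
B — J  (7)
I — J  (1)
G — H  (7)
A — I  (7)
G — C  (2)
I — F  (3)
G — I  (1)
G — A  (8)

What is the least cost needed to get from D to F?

12

Candidate routes:
D–C–G–I–F: 6+2+1+3 = 12
D–C–E–F: 6+6+3 = 15
D–C–H–I–F: 6+8+4+3 = 21
D–J–I–G–C–E–F: 8+1+1+2+6+3 = 21
The minimum is 12 via D–C–G–I–F.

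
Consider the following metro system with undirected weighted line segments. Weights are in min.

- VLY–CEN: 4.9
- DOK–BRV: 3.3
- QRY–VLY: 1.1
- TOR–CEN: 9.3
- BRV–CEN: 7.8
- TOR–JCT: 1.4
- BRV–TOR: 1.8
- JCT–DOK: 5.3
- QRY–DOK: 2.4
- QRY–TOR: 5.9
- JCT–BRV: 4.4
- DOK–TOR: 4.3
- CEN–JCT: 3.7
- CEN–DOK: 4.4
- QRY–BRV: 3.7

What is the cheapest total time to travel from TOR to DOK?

Compare a few routes:
TOR - JCT - DOK: 1.4+5.3 = 6.7
TOR - DOK: 4.3 = 4.3
TOR - BRV - QRY - DOK: 1.8+3.7+2.4 = 7.9
TOR - BRV - DOK: 1.8+3.3 = 5.1
The minimum is 4.3 min via TOR - DOK.

4.3 min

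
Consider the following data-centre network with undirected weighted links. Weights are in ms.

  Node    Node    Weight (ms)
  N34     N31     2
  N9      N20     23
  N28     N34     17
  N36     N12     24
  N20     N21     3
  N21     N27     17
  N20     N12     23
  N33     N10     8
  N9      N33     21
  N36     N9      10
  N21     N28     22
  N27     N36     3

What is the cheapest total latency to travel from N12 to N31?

67 ms

Compare a few routes:
N12 - N20 - N9 - N36 - N27 - N21 - N28 - N34 - N31: 23+23+10+3+17+22+17+2 = 117
N12 - N36 - N27 - N21 - N28 - N34 - N31: 24+3+17+22+17+2 = 85
N12 - N36 - N9 - N20 - N21 - N28 - N34 - N31: 24+10+23+3+22+17+2 = 101
N12 - N20 - N21 - N28 - N34 - N31: 23+3+22+17+2 = 67
The minimum is 67 ms via N12 - N20 - N21 - N28 - N34 - N31.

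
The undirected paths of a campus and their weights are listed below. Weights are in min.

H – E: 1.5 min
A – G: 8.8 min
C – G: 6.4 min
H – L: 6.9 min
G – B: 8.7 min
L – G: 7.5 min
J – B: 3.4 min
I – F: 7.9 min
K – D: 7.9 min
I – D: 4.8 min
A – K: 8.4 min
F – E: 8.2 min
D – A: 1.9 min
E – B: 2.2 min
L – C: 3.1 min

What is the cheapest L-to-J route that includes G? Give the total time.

Best L to G: L → G costing 7.5
Shortest G→J: G → B → J = 12.1
Total via G: 7.5 + 12.1 = 19.6 min.

19.6 min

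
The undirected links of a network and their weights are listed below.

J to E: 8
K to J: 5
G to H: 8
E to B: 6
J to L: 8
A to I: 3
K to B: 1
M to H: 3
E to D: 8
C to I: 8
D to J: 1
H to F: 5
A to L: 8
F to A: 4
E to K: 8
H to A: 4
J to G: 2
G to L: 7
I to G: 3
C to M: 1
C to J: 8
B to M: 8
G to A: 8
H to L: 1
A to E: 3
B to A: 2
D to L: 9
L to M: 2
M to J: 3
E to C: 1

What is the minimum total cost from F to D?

Enumerating some paths:
F–A–E–C–M–J–D: 4+3+1+1+3+1 = 13
F–H–M–J–D: 5+3+3+1 = 12
F–A–B–K–J–D: 4+2+1+5+1 = 13
F–A–I–G–J–D: 4+3+3+2+1 = 13
Cheapest is F–H–M–J–D at 12.

12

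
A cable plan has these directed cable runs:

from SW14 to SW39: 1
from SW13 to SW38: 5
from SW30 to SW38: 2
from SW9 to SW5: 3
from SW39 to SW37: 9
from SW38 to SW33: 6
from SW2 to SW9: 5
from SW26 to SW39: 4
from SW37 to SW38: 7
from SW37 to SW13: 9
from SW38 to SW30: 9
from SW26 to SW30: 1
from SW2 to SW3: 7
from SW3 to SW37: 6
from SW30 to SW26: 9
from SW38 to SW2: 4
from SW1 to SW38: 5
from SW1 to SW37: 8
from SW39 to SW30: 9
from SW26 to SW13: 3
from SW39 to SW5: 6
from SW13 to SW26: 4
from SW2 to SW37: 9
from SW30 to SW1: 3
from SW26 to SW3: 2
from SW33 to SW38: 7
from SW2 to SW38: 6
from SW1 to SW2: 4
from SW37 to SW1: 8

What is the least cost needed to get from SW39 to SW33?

Shortest distances from SW39:
SW39: 0
SW5: 6  (via SW39)
SW37: 9  (via SW39)
SW30: 9  (via SW39)
SW38: 11  (via SW30)
SW1: 12  (via SW30)
SW2: 15  (via SW38)
SW33: 17  (via SW38)
Shortest route: SW39–SW30–SW38–SW33 = 17.

17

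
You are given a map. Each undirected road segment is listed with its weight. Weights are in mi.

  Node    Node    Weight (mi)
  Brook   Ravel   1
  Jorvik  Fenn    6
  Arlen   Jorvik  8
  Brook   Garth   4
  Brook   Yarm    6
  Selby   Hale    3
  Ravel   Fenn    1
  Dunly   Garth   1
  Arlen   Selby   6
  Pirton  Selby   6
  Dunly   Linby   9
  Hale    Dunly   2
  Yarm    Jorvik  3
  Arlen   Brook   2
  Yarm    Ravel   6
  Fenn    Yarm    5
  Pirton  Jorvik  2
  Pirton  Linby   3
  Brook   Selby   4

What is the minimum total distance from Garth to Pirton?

Running Dijkstra from Garth:
Garth: 0
Dunly: 1  (via Garth)
Hale: 3  (via Dunly)
Brook: 4  (via Garth)
Ravel: 5  (via Brook)
Arlen: 6  (via Brook)
Fenn: 6  (via Ravel)
Selby: 6  (via Hale)
Linby: 10  (via Dunly)
Yarm: 10  (via Brook)
Jorvik: 12  (via Fenn)
Pirton: 12  (via Selby)
Shortest route: Garth → Dunly → Hale → Selby → Pirton = 12 mi.

12 mi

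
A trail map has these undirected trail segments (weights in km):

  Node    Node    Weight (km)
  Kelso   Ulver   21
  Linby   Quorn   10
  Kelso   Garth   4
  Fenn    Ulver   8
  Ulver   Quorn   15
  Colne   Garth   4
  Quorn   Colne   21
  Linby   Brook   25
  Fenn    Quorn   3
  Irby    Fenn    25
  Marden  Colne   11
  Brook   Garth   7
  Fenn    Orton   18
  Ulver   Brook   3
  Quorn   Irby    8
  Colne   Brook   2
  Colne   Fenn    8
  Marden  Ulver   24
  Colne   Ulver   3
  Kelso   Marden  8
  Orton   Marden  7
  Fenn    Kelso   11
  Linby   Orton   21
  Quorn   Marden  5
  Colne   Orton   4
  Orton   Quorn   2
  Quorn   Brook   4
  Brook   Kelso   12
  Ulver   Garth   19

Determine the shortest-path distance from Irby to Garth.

Shortest distances from Irby:
Irby: 0
Quorn: 8  (via Irby)
Orton: 10  (via Quorn)
Fenn: 11  (via Quorn)
Brook: 12  (via Quorn)
Marden: 13  (via Quorn)
Colne: 14  (via Orton)
Ulver: 15  (via Brook)
Linby: 18  (via Quorn)
Garth: 18  (via Colne)
Shortest route: Irby–Quorn–Orton–Colne–Garth = 18 km.

18 km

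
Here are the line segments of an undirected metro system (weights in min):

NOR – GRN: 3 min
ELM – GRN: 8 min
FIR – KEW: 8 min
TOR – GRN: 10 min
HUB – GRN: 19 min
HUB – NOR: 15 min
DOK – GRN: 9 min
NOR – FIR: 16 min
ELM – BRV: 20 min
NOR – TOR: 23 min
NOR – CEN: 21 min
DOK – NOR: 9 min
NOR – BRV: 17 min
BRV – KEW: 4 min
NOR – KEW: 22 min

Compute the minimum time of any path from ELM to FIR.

27 min

Running Dijkstra from ELM:
ELM: 0
GRN: 8  (via ELM)
NOR: 11  (via GRN)
DOK: 17  (via GRN)
TOR: 18  (via GRN)
BRV: 20  (via ELM)
KEW: 24  (via BRV)
HUB: 26  (via NOR)
FIR: 27  (via NOR)
Shortest route: ELM → GRN → NOR → FIR = 27 min.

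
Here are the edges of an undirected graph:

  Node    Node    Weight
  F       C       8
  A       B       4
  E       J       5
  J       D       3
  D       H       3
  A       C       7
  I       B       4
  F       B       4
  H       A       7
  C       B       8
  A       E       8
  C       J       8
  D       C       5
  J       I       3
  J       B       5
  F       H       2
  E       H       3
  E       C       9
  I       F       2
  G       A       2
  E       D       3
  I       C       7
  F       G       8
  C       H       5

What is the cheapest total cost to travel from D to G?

12

Shortest distances from D:
D: 0
E: 3  (via D)
H: 3  (via D)
J: 3  (via D)
C: 5  (via D)
F: 5  (via H)
I: 6  (via J)
B: 8  (via J)
A: 10  (via H)
G: 12  (via A)
Shortest route: D → H → A → G = 12.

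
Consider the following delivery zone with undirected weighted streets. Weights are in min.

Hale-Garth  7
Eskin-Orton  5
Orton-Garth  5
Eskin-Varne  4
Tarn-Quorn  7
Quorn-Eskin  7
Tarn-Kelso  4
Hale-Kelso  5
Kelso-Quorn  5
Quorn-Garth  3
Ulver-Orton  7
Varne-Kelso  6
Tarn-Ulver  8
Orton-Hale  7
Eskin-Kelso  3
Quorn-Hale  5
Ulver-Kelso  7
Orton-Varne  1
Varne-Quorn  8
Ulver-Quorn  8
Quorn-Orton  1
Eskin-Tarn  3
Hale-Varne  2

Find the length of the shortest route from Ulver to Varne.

8 min

Shortest distances from Ulver:
Ulver: 0
Kelso: 7  (via Ulver)
Orton: 7  (via Ulver)
Varne: 8  (via Orton)
Shortest route: Ulver → Orton → Varne = 8 min.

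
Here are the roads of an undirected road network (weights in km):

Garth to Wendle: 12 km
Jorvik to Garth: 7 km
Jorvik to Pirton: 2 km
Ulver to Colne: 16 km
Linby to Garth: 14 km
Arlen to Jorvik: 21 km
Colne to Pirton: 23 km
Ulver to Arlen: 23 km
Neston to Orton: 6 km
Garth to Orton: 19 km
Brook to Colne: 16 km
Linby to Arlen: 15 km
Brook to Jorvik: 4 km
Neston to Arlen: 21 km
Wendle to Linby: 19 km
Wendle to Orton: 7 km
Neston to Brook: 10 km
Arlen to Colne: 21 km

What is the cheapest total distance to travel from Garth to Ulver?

Compare a few routes:
Garth–Jorvik–Brook–Colne–Ulver: 7+4+16+16 = 43
Garth–Jorvik–Arlen–Ulver: 7+21+23 = 51
Garth–Jorvik–Pirton–Colne–Ulver: 7+2+23+16 = 48
Cheapest is Garth–Jorvik–Brook–Colne–Ulver at 43 km.

43 km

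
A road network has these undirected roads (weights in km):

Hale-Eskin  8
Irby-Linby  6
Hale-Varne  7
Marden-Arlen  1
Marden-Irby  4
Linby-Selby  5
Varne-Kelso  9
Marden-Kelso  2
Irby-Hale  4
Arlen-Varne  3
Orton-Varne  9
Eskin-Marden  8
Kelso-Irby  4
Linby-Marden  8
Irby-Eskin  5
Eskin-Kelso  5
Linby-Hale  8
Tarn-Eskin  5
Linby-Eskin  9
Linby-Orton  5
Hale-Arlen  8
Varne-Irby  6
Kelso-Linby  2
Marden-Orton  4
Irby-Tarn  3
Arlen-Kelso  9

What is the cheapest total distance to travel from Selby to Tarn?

14 km

Candidate routes:
Selby - Linby - Kelso - Eskin - Tarn: 5+2+5+5 = 17
Selby - Linby - Irby - Tarn: 5+6+3 = 14
Selby - Linby - Kelso - Marden - Irby - Tarn: 5+2+2+4+3 = 16
Cheapest is Selby - Linby - Irby - Tarn at 14 km.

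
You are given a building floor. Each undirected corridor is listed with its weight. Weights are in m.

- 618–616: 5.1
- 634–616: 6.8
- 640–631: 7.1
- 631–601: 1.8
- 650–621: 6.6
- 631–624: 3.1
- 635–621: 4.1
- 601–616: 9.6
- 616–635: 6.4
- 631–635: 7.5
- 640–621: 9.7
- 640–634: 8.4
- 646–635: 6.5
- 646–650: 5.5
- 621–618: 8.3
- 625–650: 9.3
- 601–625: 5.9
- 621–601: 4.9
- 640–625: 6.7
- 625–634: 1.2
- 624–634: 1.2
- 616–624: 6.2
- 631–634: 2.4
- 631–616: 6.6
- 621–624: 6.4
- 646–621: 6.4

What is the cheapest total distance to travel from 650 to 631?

Running Dijkstra from 650:
650: 0
646: 5.5  (via 650)
621: 6.6  (via 650)
625: 9.3  (via 650)
634: 10.5  (via 625)
635: 10.7  (via 621)
601: 11.5  (via 621)
624: 11.7  (via 634)
631: 12.9  (via 634)
Shortest route: 650–625–634–631 = 12.9 m.

12.9 m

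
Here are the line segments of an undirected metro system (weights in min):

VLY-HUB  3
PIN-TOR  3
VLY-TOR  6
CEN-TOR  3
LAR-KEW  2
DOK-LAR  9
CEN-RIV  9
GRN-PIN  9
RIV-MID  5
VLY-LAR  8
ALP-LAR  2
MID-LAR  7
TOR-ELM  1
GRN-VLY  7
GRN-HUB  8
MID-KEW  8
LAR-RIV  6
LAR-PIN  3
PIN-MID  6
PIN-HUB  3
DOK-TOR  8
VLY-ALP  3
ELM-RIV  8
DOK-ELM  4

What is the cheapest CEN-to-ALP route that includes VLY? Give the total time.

12 min

Best CEN to VLY: CEN → TOR → VLY costing 9
Shortest VLY→ALP: VLY → ALP = 3
Total via VLY: 9 + 3 = 12 min.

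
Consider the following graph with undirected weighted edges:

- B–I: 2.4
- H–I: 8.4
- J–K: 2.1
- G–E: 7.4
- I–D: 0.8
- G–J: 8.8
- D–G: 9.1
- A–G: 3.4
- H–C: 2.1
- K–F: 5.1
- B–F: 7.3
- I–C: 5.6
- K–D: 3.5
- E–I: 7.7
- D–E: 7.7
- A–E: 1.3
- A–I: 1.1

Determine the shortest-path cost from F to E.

Candidate routes:
F → K → D → E: 5.1+3.5+7.7 = 16.3
F → K → D → I → E: 5.1+3.5+0.8+7.7 = 17.1
F → B → I → A → E: 7.3+2.4+1.1+1.3 = 12.1
F → K → D → I → A → E: 5.1+3.5+0.8+1.1+1.3 = 11.8
The minimum is 11.8 via F → K → D → I → A → E.

11.8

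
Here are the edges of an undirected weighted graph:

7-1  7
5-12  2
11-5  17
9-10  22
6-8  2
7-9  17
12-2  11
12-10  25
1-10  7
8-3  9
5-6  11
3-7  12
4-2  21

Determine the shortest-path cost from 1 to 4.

64

Enumerating some paths:
1–10–9–7–3–8–6–5–12–2–4: 7+22+17+12+9+2+11+2+11+21 = 114
1–10–12–2–4: 7+25+11+21 = 64
1–7–9–10–12–2–4: 7+17+22+25+11+21 = 103
1–7–3–8–6–5–12–2–4: 7+12+9+2+11+2+11+21 = 75
Cheapest is 1–10–12–2–4 at 64.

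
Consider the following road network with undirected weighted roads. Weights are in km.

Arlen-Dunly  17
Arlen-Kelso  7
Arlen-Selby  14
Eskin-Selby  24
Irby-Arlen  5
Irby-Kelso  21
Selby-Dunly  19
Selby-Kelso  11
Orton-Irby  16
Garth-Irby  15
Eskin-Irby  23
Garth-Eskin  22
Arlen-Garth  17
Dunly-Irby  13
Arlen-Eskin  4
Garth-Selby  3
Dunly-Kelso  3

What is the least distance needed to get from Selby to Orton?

Enumerating some paths:
Selby → Kelso → Arlen → Irby → Orton: 11+7+5+16 = 39
Selby → Arlen → Irby → Orton: 14+5+16 = 35
Selby → Garth → Irby → Orton: 3+15+16 = 34
The minimum is 34 km via Selby → Garth → Irby → Orton.

34 km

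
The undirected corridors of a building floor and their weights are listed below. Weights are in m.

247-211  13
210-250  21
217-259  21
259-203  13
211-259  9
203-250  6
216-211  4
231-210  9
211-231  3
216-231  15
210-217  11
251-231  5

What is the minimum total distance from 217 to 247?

36 m

Settle nodes by increasing distance from 217:
217: 0
210: 11  (via 217)
231: 20  (via 210)
259: 21  (via 217)
211: 23  (via 231)
251: 25  (via 231)
216: 27  (via 211)
250: 32  (via 210)
203: 34  (via 259)
247: 36  (via 211)
Shortest route: 217–210–231–211–247 = 36 m.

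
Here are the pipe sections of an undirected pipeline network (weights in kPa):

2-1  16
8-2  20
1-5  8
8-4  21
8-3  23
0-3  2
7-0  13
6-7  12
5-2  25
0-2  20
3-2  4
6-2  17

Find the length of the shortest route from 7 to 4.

59 kPa

Settle nodes by increasing distance from 7:
7: 0
6: 12  (via 7)
0: 13  (via 7)
3: 15  (via 0)
2: 19  (via 3)
1: 35  (via 2)
8: 38  (via 3)
5: 43  (via 1)
4: 59  (via 8)
Shortest route: 7–0–3–8–4 = 59 kPa.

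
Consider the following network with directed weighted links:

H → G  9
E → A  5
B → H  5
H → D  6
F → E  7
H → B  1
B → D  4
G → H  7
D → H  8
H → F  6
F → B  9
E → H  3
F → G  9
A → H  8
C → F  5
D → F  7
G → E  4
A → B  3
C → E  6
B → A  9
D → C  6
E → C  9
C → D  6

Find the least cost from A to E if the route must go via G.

Shortest A→G: A–H–G = 17
Shortest G→E: G–E = 4
Total via G: 17 + 4 = 21.

21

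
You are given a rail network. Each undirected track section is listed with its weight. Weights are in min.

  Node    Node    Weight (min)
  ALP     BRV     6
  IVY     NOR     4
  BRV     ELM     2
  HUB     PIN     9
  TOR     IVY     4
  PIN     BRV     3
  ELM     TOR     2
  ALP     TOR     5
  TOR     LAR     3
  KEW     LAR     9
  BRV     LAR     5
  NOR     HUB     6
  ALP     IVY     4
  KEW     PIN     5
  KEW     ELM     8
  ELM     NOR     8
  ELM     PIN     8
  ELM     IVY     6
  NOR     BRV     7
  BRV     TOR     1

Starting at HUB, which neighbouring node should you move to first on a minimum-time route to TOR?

PIN

Compare a few routes:
HUB–NOR–ELM–TOR: 6+8+2 = 16
HUB–NOR–IVY–TOR: 6+4+4 = 14
HUB–PIN–BRV–TOR: 9+3+1 = 13
HUB–NOR–BRV–TOR: 6+7+1 = 14
Cheapest is HUB–PIN–BRV–TOR at 13 min.
So from HUB the first move is to PIN.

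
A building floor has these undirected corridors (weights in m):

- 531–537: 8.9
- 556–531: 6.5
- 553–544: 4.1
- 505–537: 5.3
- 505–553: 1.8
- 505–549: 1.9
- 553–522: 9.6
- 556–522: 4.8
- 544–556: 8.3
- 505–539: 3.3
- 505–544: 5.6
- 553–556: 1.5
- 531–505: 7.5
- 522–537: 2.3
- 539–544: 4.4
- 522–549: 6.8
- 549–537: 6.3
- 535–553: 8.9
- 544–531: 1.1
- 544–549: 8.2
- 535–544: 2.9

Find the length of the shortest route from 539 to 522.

Running Dijkstra from 539:
539: 0
505: 3.3  (via 539)
544: 4.4  (via 539)
553: 5.1  (via 505)
549: 5.2  (via 505)
531: 5.5  (via 544)
556: 6.6  (via 553)
535: 7.3  (via 544)
537: 8.6  (via 505)
522: 10.9  (via 537)
Shortest route: 539–505–537–522 = 10.9 m.

10.9 m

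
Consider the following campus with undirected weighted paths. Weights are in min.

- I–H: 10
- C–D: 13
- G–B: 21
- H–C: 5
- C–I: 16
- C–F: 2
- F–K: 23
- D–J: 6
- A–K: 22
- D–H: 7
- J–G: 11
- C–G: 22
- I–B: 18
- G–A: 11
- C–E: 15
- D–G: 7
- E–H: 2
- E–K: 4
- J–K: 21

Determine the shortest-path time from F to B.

Enumerating some paths:
F–C–H–I–B: 2+5+10+18 = 35
F–C–I–B: 2+16+18 = 36
The minimum is 35 min via F–C–H–I–B.

35 min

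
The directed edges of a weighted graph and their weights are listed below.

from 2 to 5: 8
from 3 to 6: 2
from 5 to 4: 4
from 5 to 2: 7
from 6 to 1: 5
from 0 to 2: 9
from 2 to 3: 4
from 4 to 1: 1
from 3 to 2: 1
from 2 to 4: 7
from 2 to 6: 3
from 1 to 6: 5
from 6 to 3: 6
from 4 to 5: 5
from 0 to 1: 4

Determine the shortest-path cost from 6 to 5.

15

Running Dijkstra from 6:
6: 0
1: 5  (via 6)
3: 6  (via 6)
2: 7  (via 3)
4: 14  (via 2)
5: 15  (via 2)
Shortest route: 6–3–2–5 = 15.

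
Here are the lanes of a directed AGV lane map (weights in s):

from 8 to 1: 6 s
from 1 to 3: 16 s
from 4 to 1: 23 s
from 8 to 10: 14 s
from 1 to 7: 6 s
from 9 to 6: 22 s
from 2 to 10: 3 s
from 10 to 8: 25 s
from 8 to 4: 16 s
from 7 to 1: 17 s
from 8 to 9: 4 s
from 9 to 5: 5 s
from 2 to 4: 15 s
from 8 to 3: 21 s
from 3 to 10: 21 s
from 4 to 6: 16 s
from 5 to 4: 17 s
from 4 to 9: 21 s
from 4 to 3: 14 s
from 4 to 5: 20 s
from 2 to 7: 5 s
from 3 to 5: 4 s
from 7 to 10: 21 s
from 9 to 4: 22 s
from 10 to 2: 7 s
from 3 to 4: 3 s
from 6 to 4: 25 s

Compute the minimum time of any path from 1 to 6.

35 s

Settle nodes by increasing distance from 1:
1: 0
7: 6  (via 1)
3: 16  (via 1)
4: 19  (via 3)
5: 20  (via 3)
10: 27  (via 7)
2: 34  (via 10)
6: 35  (via 4)
Shortest route: 1 → 3 → 4 → 6 = 35 s.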